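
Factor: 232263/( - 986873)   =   - 3^2*131^1 * 197^1*661^( - 1)*1493^ ( - 1 )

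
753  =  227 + 526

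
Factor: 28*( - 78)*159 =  - 347256  =  -  2^3*3^2 * 7^1 *13^1*53^1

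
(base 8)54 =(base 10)44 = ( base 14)32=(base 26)1I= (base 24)1k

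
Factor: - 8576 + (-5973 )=  -  14549= -  14549^1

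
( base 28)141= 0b1110000001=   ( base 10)897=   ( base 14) 481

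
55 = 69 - 14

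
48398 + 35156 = 83554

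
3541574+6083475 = 9625049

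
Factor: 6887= 71^1 * 97^1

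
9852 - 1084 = 8768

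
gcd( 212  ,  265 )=53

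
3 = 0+3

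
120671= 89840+30831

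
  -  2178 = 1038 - 3216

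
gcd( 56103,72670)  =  1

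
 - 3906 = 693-4599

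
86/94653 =86/94653 = 0.00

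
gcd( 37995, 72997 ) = 1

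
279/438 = 93/146=0.64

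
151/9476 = 151/9476=0.02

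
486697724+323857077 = 810554801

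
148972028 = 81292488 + 67679540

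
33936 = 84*404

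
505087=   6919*73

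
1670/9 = 1670/9 = 185.56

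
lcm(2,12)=12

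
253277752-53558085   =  199719667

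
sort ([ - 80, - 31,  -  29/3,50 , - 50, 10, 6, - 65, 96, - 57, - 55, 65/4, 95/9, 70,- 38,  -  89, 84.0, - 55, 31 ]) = [  -  89, - 80 , -65,  -  57, - 55, - 55, - 50, - 38, - 31, - 29/3, 6, 10, 95/9, 65/4,31, 50, 70, 84.0,  96] 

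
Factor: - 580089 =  - 3^1*19^1*10177^1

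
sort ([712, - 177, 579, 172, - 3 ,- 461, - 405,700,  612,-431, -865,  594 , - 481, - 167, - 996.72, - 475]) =[ - 996.72, - 865,-481,  -  475, - 461, - 431,-405, - 177, - 167, - 3, 172, 579, 594, 612, 700, 712]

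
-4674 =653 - 5327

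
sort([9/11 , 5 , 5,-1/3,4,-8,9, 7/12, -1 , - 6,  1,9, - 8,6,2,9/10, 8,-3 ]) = [-8,-8, - 6,-3 ,-1,  -  1/3,7/12,9/11,9/10,1,2,4, 5, 5, 6, 8,9, 9] 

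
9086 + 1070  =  10156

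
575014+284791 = 859805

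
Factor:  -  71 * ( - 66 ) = 4686 = 2^1*3^1*11^1* 71^1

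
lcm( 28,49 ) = 196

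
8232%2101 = 1929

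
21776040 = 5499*3960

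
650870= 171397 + 479473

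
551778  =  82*6729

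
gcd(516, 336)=12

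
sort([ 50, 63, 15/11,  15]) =[15/11,15,  50, 63 ] 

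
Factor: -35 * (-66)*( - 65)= - 150150=- 2^1 *3^1*5^2*7^1*11^1*13^1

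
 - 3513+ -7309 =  - 10822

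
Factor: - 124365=  -  3^1*5^1*8291^1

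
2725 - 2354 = 371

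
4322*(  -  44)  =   - 190168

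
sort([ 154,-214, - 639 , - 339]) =[ - 639,- 339, - 214,154]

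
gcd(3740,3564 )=44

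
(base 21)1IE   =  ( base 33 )P8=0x341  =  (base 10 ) 833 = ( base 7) 2300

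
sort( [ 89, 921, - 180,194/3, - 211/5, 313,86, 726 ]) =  [ - 180, - 211/5,194/3,86,89,313 , 726, 921] 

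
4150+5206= 9356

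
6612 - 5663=949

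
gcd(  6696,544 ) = 8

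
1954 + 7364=9318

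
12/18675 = 4/6225 = 0.00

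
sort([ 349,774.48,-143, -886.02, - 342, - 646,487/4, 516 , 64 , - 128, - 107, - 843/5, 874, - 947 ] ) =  [-947, - 886.02,-646, - 342 ,- 843/5, - 143,-128, - 107, 64, 487/4,349, 516,774.48, 874]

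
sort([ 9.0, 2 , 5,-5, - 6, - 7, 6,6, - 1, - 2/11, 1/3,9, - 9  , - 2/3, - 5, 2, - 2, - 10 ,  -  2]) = [-10 , - 9, - 7,-6,-5,- 5, - 2, - 2, - 1, - 2/3, - 2/11,1/3,2,2,  5, 6,6,9.0, 9 ] 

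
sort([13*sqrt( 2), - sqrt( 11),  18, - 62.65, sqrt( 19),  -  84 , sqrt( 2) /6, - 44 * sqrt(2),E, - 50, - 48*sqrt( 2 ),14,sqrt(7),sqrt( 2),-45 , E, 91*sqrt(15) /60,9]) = [ - 84, - 48*sqrt(2 ), - 62.65, - 44*sqrt(2),-50, - 45, - sqrt( 11),sqrt (2)/6, sqrt( 2), sqrt( 7), E, E, sqrt( 19),91*sqrt( 15)/60, 9,14, 18, 13*sqrt( 2 )]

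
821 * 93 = 76353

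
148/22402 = 74/11201 = 0.01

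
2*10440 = 20880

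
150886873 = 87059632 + 63827241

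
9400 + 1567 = 10967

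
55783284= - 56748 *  ( - 983) 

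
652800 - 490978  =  161822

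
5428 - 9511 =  -4083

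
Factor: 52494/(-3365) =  - 78/5 =- 2^1*3^1 * 5^(  -  1 )*13^1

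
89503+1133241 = 1222744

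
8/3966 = 4/1983  =  0.00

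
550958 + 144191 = 695149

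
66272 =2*33136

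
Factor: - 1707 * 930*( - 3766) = 5978562660 = 2^2*3^2*5^1*7^1*31^1* 269^1*569^1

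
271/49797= 271/49797 = 0.01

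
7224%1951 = 1371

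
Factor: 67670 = 2^1*5^1 * 67^1*101^1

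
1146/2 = 573 = 573.00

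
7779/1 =7779 = 7779.00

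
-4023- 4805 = - 8828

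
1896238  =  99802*19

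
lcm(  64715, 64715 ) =64715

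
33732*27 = 910764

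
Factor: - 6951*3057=-21249207 = -3^2*7^1*331^1*1019^1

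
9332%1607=1297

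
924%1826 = 924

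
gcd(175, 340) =5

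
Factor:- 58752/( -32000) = 2^( - 1)*3^3*5^(- 3 )* 17^1  =  459/250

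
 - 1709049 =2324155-4033204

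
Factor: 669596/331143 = 2^2*3^( - 1)*151^( - 1 )*229^1 =916/453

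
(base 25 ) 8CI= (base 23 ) a15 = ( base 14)1d1c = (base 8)12306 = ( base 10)5318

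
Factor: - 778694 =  - 2^1*7^1* 55621^1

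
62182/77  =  62182/77=807.56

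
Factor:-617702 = -2^1*308851^1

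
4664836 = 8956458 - 4291622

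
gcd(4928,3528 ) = 56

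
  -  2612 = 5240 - 7852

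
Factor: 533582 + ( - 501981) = 31601 = 31601^1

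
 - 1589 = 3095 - 4684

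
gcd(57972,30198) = 6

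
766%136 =86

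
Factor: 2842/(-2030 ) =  - 5^( - 1 )*7^1 = - 7/5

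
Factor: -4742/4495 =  - 2^1*5^( - 1 ) *29^( - 1 )*31^(  -  1 )*2371^1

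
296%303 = 296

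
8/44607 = 8/44607 = 0.00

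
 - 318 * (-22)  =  6996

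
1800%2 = 0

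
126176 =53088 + 73088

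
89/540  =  89/540  =  0.16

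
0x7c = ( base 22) 5e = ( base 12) A4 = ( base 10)124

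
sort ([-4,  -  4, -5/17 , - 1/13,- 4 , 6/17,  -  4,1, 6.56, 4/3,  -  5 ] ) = [ - 5, - 4,  -  4,-4,-4,-5/17,-1/13,6/17,1, 4/3, 6.56] 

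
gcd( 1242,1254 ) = 6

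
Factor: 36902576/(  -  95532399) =  -  2^4*3^( - 3)*  19^(  -  1 )*73^ ( - 1) *839^1 * 2551^(  -  1 )*2749^1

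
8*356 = 2848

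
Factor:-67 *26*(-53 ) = 2^1*13^1*53^1*67^1= 92326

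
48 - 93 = -45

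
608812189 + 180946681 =789758870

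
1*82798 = 82798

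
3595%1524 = 547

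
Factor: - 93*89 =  - 3^1 * 31^1*89^1 =- 8277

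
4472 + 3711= 8183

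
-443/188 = - 3 + 121/188= - 2.36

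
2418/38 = 1209/19 = 63.63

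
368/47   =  7 + 39/47 =7.83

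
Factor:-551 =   -  19^1*29^1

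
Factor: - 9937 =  - 19^1*523^1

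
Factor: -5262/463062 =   -  877/77177  =  -71^( - 1 )*877^1 * 1087^( - 1) 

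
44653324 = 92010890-47357566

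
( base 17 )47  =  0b1001011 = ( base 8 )113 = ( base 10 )75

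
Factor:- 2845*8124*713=-16479412140=- 2^2*3^1*5^1*23^1* 31^1*569^1*677^1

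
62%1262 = 62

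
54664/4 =13666=13666.00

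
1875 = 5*375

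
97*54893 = 5324621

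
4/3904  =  1/976 = 0.00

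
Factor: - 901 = -17^1*53^1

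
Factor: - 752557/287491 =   -  13^2*61^1* 73^1*287491^ ( - 1)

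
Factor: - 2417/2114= - 2^( - 1)*7^( - 1)*151^(- 1)*2417^1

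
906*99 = 89694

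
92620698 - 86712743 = 5907955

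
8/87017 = 8/87017 = 0.00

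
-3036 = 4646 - 7682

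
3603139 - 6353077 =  - 2749938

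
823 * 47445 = 39047235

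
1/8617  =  1/8617 = 0.00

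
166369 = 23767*7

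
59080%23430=12220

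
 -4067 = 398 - 4465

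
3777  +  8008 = 11785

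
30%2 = 0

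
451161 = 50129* 9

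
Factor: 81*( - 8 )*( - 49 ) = 2^3 * 3^4*7^2 = 31752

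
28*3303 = 92484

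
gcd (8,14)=2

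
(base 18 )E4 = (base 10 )256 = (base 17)f1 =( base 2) 100000000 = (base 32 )80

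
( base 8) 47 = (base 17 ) 25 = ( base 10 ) 39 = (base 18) 23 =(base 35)14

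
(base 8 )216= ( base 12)BA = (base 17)86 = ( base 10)142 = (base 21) 6g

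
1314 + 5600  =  6914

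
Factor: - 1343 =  - 17^1*79^1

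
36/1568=9/392=0.02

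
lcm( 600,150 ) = 600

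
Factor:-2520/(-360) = 7 =7^1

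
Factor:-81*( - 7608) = 2^3 * 3^5 * 317^1 =616248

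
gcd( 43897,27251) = 7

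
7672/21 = 365 + 1/3 = 365.33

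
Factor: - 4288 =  - 2^6*67^1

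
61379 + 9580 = 70959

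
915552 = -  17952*( - 51)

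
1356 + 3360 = 4716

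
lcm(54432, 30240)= 272160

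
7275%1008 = 219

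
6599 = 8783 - 2184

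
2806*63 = 176778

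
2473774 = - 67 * ( -36922) 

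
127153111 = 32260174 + 94892937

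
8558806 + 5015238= 13574044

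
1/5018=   1/5018  =  0.00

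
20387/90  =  226 + 47/90 = 226.52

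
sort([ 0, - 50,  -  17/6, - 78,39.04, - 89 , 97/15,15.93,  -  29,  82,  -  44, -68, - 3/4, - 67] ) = [ - 89, - 78, - 68,- 67,-50, - 44, - 29, - 17/6, - 3/4, 0,97/15,15.93 , 39.04, 82]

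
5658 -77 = 5581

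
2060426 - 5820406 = -3759980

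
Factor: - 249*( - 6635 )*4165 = 3^1 * 5^2*7^2*17^1*83^1 * 1327^1= 6881058975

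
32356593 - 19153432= 13203161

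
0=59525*0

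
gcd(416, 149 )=1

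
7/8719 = 7/8719 = 0.00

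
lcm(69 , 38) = 2622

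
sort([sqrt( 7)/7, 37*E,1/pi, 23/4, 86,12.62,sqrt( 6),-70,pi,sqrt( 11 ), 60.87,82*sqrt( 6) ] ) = [ - 70, 1/pi , sqrt ( 7) /7,sqrt (6),pi, sqrt (11),23/4, 12.62, 60.87,86, 37 *E, 82 * sqrt (6)]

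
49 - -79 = 128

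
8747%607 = 249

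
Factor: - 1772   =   - 2^2*443^1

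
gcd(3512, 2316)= 4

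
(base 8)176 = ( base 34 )3O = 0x7e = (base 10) 126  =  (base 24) 56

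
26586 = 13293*2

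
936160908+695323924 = 1631484832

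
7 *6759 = 47313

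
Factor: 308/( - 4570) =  - 2^1*5^( - 1)*7^1*11^1*457^( - 1) = - 154/2285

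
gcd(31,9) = 1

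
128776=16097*8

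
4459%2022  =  415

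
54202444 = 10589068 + 43613376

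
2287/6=381 + 1/6 =381.17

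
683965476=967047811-283082335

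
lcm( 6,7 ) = 42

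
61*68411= 4173071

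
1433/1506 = 1433/1506 = 0.95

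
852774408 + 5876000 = 858650408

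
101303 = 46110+55193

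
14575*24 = 349800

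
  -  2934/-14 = 1467/7 = 209.57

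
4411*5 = 22055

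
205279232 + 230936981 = 436216213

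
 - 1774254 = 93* ( - 19078)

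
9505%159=124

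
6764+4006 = 10770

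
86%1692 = 86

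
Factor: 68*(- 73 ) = -4964 = - 2^2*17^1* 73^1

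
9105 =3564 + 5541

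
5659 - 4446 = 1213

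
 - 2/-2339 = 2/2339 = 0.00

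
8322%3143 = 2036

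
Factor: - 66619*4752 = -2^4 * 3^3*7^1*11^1*31^1 *307^1=- 316573488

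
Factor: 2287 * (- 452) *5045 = -5215137580 = - 2^2 *5^1*113^1*1009^1 * 2287^1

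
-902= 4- 906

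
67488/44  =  16872/11 = 1533.82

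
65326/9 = 65326/9 = 7258.44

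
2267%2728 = 2267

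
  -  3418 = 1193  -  4611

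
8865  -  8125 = 740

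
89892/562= 159  +  267/281 = 159.95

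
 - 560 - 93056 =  - 93616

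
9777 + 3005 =12782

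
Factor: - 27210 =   -  2^1*3^1*5^1*907^1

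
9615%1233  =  984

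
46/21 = 46/21 = 2.19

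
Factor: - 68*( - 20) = 2^4*5^1*17^1=1360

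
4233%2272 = 1961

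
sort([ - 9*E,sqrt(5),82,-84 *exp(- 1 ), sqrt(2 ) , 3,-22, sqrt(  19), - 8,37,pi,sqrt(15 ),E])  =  [ -84*exp( - 1), - 9*E, - 22, - 8, sqrt( 2 ),sqrt(5), E,3,  pi,  sqrt(15 ), sqrt( 19),37,82]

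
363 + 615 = 978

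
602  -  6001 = - 5399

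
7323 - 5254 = 2069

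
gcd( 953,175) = 1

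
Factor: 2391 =3^1 *797^1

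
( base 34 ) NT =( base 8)1453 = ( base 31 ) q5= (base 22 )1ej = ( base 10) 811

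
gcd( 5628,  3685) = 67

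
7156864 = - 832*(- 8602)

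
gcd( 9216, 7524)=36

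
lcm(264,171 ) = 15048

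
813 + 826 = 1639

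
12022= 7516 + 4506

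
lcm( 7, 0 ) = 0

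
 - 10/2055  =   - 2/411 =-0.00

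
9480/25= 379 + 1/5 = 379.20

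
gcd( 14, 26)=2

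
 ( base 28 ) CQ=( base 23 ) FH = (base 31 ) bl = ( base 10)362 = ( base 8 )552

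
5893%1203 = 1081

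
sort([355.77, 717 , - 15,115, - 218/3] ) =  [  -  218/3,  -  15,115, 355.77,717 ] 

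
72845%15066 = 12581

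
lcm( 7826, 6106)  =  555646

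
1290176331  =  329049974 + 961126357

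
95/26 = 3 + 17/26 =3.65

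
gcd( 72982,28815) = 1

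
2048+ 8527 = 10575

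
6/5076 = 1/846 = 0.00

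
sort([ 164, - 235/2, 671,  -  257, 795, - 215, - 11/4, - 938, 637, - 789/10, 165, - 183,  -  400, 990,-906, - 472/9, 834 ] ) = [  -  938,  -  906, - 400, -257, - 215, - 183, - 235/2, - 789/10, - 472/9, - 11/4,164, 165,637, 671,795 , 834,990] 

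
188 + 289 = 477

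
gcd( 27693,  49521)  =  51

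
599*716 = 428884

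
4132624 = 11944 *346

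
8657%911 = 458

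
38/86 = 19/43 = 0.44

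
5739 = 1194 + 4545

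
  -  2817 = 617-3434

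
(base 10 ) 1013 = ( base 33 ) UN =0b1111110101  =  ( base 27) 1AE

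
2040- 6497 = - 4457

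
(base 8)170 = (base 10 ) 120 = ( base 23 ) 55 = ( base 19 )66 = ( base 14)88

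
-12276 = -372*33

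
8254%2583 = 505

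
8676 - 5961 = 2715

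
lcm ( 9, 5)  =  45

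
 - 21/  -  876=7/292=0.02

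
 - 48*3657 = - 175536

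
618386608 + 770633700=1389020308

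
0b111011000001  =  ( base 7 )14004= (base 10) 3777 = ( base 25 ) 612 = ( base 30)45r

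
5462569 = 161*33929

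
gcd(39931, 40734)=73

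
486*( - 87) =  - 42282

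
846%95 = 86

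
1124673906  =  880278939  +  244394967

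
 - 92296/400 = -11537/50 = -230.74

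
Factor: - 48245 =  - 5^1 *9649^1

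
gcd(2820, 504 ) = 12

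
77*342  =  26334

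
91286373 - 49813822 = 41472551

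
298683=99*3017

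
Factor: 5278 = 2^1  *  7^1*13^1*29^1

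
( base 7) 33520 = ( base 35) 6WL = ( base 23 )g14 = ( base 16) 212b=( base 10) 8491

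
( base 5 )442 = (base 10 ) 122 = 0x7A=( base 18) 6e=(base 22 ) 5C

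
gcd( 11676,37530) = 834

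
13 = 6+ 7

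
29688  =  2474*12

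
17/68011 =17/68011 = 0.00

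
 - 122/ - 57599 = 122/57599 = 0.00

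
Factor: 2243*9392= 2^4*587^1 * 2243^1 = 21066256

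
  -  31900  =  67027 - 98927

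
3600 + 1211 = 4811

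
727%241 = 4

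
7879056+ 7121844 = 15000900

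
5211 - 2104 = 3107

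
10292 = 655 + 9637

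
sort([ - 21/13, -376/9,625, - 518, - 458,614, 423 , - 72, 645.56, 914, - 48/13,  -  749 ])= [-749,-518, - 458,-72, - 376/9, - 48/13,-21/13,423,  614 , 625, 645.56, 914 ] 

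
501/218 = 2 + 65/218 = 2.30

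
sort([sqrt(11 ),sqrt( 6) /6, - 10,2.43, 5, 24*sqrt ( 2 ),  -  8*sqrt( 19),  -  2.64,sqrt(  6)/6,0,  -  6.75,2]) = [  -  8 *sqrt ( 19 ), - 10,- 6.75, - 2.64, 0 , sqrt(6)/6,sqrt( 6 )/6, 2, 2.43 , sqrt( 11), 5,24*sqrt(2 )]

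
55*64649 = 3555695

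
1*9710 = 9710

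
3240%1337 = 566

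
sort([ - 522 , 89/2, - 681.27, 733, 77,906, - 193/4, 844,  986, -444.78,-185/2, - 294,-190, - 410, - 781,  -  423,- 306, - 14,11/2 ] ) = [  -  781, - 681.27, - 522, - 444.78,  -  423,-410, - 306, - 294,  -  190, - 185/2, - 193/4,-14, 11/2, 89/2,  77,733,  844, 906, 986 ] 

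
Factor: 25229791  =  25229791^1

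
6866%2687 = 1492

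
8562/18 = 1427/3   =  475.67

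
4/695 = 4/695=0.01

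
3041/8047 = 3041/8047 = 0.38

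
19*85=1615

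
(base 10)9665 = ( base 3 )111020222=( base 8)22701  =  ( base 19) 17ed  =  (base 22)jl7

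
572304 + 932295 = 1504599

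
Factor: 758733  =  3^1*252911^1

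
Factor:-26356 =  - 2^2 *11^1*599^1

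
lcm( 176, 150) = 13200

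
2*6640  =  13280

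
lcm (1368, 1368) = 1368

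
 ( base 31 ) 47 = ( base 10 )131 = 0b10000011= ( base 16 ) 83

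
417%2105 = 417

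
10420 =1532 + 8888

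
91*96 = 8736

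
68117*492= 33513564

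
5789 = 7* 827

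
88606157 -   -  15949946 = 104556103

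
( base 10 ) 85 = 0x55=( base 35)2F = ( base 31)2N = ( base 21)41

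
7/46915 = 7/46915 =0.00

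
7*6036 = 42252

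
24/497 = 24/497 = 0.05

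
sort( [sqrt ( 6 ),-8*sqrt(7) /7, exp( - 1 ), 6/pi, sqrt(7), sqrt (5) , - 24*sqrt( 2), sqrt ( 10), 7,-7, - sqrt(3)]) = [ - 24*sqrt( 2), - 7, - 8*sqrt ( 7)/7,-sqrt(3), exp( - 1), 6/pi, sqrt(5 ), sqrt ( 6 ),  sqrt(7),sqrt(10) , 7 ] 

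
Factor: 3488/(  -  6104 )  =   - 2^2 * 7^( - 1) =- 4/7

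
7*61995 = 433965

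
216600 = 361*600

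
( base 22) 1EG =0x328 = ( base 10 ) 808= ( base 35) n3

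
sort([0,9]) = [ 0,9 ] 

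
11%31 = 11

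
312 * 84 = 26208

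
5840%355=160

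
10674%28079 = 10674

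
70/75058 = 35/37529 = 0.00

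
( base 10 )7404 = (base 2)1110011101100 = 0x1CEC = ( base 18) 14F6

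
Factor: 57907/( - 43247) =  - 79/59 = -59^( - 1)*79^1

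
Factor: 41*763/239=7^1* 41^1 * 109^1* 239^(- 1 ) =31283/239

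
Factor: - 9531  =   - 3^3*353^1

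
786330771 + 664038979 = 1450369750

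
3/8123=3/8123 = 0.00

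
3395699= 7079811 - 3684112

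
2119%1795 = 324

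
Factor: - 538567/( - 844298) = 2^(-1)*7^(  -  1)*13^( - 1 )*4639^ ( - 1 )  *538567^1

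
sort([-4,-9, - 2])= [ - 9, - 4, - 2 ] 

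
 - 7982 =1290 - 9272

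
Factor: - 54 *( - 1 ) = 54 = 2^1*3^3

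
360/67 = 5+ 25/67 = 5.37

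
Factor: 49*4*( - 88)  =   - 2^5*7^2 * 11^1 = - 17248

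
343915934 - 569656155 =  - 225740221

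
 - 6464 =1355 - 7819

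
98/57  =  1 + 41/57=1.72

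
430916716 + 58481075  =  489397791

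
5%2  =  1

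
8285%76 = 1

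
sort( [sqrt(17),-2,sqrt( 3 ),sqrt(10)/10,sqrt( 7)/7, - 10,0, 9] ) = [-10,- 2,0,  sqrt( 10)/10,sqrt( 7)/7,  sqrt(3 ) , sqrt( 17),9]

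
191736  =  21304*9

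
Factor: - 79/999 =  - 3^( - 3 )*37^ ( - 1 )*79^1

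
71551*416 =29765216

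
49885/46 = 1084+21/46 = 1084.46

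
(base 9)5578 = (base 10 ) 4121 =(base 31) 48T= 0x1019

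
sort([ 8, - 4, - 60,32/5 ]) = [ - 60, - 4, 32/5, 8] 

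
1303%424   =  31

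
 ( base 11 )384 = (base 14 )247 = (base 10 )455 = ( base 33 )dq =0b111000111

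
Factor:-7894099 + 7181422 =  -3^1*7^1 * 33937^1  =  -712677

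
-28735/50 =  - 575 + 3/10=-574.70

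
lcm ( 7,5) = 35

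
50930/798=25465/399  =  63.82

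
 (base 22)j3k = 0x2442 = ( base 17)1F20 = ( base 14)3550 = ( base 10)9282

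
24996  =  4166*6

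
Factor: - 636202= -2^1*7^1*29^1 * 1567^1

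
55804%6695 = 2244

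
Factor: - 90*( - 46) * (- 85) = - 2^2*3^2 * 5^2 * 17^1*23^1 = -  351900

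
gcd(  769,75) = 1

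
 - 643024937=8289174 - 651314111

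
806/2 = 403 = 403.00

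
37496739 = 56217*667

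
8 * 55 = 440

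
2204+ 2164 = 4368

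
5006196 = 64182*78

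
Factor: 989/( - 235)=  - 5^(- 1 )*23^1*43^1*47^( - 1)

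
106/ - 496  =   - 53/248= - 0.21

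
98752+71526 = 170278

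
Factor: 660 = 2^2*3^1*5^1*11^1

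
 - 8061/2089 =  - 8061/2089= - 3.86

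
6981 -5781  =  1200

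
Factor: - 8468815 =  - 5^1*1693763^1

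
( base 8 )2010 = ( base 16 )408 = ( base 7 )3003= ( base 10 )1032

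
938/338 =2  +  131/169 = 2.78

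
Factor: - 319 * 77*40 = -2^3 * 5^1*7^1*11^2*29^1 = - 982520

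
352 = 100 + 252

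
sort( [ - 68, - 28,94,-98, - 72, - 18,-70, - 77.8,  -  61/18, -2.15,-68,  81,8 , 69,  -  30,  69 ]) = [ -98 ,  -  77.8, - 72,-70,-68, - 68, - 30, - 28, - 18,-61/18, - 2.15,  8 , 69,69, 81,94] 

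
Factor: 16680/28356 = 2^1* 5^1 * 17^( - 1) = 10/17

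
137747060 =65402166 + 72344894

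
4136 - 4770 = -634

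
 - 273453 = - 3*91151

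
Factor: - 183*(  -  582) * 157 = 2^1 * 3^2 * 61^1 *97^1 *157^1  =  16721442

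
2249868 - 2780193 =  - 530325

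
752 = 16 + 736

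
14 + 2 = 16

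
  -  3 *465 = - 1395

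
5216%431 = 44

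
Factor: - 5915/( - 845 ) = 7^1 = 7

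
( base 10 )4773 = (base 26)71f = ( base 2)1001010100101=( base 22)9il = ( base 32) 4L5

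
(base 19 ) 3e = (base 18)3h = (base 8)107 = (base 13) 56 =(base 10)71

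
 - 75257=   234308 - 309565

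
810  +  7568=8378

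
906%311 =284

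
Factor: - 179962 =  - 2^1* 17^1*67^1*79^1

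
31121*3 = 93363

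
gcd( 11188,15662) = 2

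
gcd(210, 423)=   3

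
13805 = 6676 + 7129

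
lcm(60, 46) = 1380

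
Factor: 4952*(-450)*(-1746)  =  3890786400 = 2^5*3^4*5^2*97^1 * 619^1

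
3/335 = 3/335= 0.01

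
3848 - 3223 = 625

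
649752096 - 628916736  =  20835360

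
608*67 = 40736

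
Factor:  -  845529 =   -  3^1*  17^1*59^1*281^1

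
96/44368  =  6/2773 = 0.00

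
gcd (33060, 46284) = 6612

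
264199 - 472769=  - 208570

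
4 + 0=4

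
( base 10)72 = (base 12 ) 60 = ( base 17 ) 44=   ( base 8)110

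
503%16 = 7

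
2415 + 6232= 8647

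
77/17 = 77/17=4.53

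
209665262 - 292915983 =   -  83250721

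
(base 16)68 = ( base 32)38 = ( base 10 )104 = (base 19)59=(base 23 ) 4c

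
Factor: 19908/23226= 6/7 = 2^1*3^1*7^( - 1 ) 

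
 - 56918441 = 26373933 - 83292374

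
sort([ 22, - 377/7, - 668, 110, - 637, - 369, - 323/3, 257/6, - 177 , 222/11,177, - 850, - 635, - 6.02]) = [ - 850, - 668, - 637, - 635, - 369,-177, - 323/3, - 377/7 ,-6.02, 222/11, 22,257/6, 110 , 177]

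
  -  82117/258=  - 82117/258 = -  318.28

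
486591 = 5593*87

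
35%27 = 8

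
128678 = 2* 64339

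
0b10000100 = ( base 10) 132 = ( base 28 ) 4k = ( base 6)340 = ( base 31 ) 48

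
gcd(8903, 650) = 1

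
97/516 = 97/516 = 0.19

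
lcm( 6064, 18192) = 18192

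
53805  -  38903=14902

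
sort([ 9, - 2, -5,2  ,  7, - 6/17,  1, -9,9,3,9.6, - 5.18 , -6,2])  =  [-9, - 6,-5.18, - 5, - 2, - 6/17,1, 2,2,3, 7,9,9, 9.6]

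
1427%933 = 494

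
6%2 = 0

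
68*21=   1428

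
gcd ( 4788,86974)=2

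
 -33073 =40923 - 73996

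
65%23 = 19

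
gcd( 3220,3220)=3220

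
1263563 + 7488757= 8752320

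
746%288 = 170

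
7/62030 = 7/62030 = 0.00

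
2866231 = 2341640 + 524591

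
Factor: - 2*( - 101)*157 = 31714 = 2^1*101^1*157^1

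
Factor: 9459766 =2^1 * 41^1*115363^1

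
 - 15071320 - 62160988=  - 77232308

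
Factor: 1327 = 1327^1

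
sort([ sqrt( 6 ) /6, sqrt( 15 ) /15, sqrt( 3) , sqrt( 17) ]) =[sqrt(15)/15,sqrt( 6)/6, sqrt( 3),  sqrt( 17) ]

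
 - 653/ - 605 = 653/605 = 1.08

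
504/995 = 504/995 =0.51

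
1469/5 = 1469/5 =293.80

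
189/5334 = 9/254= 0.04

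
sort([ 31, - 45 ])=[ - 45,31]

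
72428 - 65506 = 6922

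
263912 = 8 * 32989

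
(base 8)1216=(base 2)1010001110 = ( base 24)136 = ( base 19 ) 1f8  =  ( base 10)654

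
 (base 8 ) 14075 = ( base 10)6205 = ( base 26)94h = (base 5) 144310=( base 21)e1a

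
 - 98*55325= -5421850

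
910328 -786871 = 123457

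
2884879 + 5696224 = 8581103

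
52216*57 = 2976312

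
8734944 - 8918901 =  - 183957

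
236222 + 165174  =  401396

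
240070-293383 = -53313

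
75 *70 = 5250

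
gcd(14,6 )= 2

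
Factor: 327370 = 2^1*5^1*19^1*1723^1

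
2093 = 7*299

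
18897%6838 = 5221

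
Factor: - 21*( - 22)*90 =41580 = 2^2*3^3*5^1 *7^1*11^1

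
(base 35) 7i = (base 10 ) 263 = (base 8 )407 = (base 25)ad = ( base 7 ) 524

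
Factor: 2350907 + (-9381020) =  - 3^1*43^1*54497^1  =  - 7030113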